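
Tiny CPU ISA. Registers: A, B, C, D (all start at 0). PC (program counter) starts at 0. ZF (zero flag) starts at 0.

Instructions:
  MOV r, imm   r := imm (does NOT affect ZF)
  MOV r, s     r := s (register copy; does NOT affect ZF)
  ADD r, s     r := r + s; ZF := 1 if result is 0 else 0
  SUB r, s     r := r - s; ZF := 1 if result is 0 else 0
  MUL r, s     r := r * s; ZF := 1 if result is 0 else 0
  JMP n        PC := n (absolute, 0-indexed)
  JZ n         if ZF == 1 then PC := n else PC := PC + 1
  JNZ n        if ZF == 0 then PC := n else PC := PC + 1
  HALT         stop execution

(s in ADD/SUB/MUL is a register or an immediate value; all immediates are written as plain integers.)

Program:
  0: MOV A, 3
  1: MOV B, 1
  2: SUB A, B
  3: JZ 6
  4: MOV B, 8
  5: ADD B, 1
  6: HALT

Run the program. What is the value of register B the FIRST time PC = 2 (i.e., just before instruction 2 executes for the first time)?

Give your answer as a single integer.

Step 1: PC=0 exec 'MOV A, 3'. After: A=3 B=0 C=0 D=0 ZF=0 PC=1
Step 2: PC=1 exec 'MOV B, 1'. After: A=3 B=1 C=0 D=0 ZF=0 PC=2
First time PC=2: B=1

1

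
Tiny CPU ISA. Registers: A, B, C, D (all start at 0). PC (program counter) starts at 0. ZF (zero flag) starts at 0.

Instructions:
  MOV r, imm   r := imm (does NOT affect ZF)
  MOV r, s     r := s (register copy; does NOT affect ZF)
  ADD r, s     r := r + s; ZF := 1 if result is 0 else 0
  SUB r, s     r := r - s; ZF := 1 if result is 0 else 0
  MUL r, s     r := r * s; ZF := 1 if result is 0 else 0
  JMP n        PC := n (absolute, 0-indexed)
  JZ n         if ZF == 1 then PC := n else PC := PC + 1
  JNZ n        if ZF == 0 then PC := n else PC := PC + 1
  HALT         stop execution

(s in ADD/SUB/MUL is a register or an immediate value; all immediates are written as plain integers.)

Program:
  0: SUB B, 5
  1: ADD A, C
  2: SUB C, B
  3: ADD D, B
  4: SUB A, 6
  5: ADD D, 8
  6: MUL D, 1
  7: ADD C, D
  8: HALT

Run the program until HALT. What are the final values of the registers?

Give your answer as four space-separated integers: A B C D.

Answer: -6 -5 8 3

Derivation:
Step 1: PC=0 exec 'SUB B, 5'. After: A=0 B=-5 C=0 D=0 ZF=0 PC=1
Step 2: PC=1 exec 'ADD A, C'. After: A=0 B=-5 C=0 D=0 ZF=1 PC=2
Step 3: PC=2 exec 'SUB C, B'. After: A=0 B=-5 C=5 D=0 ZF=0 PC=3
Step 4: PC=3 exec 'ADD D, B'. After: A=0 B=-5 C=5 D=-5 ZF=0 PC=4
Step 5: PC=4 exec 'SUB A, 6'. After: A=-6 B=-5 C=5 D=-5 ZF=0 PC=5
Step 6: PC=5 exec 'ADD D, 8'. After: A=-6 B=-5 C=5 D=3 ZF=0 PC=6
Step 7: PC=6 exec 'MUL D, 1'. After: A=-6 B=-5 C=5 D=3 ZF=0 PC=7
Step 8: PC=7 exec 'ADD C, D'. After: A=-6 B=-5 C=8 D=3 ZF=0 PC=8
Step 9: PC=8 exec 'HALT'. After: A=-6 B=-5 C=8 D=3 ZF=0 PC=8 HALTED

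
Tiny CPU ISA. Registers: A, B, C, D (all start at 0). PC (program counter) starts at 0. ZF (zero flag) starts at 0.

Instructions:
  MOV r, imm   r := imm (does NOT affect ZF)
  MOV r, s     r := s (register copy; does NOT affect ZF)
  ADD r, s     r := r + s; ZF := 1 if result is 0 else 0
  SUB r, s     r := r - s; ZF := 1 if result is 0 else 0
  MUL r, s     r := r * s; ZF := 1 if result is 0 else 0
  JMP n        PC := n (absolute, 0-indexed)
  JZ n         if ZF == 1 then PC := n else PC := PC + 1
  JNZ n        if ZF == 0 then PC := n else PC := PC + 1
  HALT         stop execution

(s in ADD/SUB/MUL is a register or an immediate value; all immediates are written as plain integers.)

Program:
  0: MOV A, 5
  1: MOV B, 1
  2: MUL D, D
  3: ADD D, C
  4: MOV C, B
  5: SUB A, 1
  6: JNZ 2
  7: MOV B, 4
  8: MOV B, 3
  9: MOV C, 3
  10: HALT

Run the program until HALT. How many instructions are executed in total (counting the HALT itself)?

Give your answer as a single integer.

Step 1: PC=0 exec 'MOV A, 5'. After: A=5 B=0 C=0 D=0 ZF=0 PC=1
Step 2: PC=1 exec 'MOV B, 1'. After: A=5 B=1 C=0 D=0 ZF=0 PC=2
Step 3: PC=2 exec 'MUL D, D'. After: A=5 B=1 C=0 D=0 ZF=1 PC=3
Step 4: PC=3 exec 'ADD D, C'. After: A=5 B=1 C=0 D=0 ZF=1 PC=4
Step 5: PC=4 exec 'MOV C, B'. After: A=5 B=1 C=1 D=0 ZF=1 PC=5
Step 6: PC=5 exec 'SUB A, 1'. After: A=4 B=1 C=1 D=0 ZF=0 PC=6
Step 7: PC=6 exec 'JNZ 2'. After: A=4 B=1 C=1 D=0 ZF=0 PC=2
Step 8: PC=2 exec 'MUL D, D'. After: A=4 B=1 C=1 D=0 ZF=1 PC=3
Step 9: PC=3 exec 'ADD D, C'. After: A=4 B=1 C=1 D=1 ZF=0 PC=4
Step 10: PC=4 exec 'MOV C, B'. After: A=4 B=1 C=1 D=1 ZF=0 PC=5
Step 11: PC=5 exec 'SUB A, 1'. After: A=3 B=1 C=1 D=1 ZF=0 PC=6
Step 12: PC=6 exec 'JNZ 2'. After: A=3 B=1 C=1 D=1 ZF=0 PC=2
Step 13: PC=2 exec 'MUL D, D'. After: A=3 B=1 C=1 D=1 ZF=0 PC=3
Step 14: PC=3 exec 'ADD D, C'. After: A=3 B=1 C=1 D=2 ZF=0 PC=4
Step 15: PC=4 exec 'MOV C, B'. After: A=3 B=1 C=1 D=2 ZF=0 PC=5
Step 16: PC=5 exec 'SUB A, 1'. After: A=2 B=1 C=1 D=2 ZF=0 PC=6
Step 17: PC=6 exec 'JNZ 2'. After: A=2 B=1 C=1 D=2 ZF=0 PC=2
Step 18: PC=2 exec 'MUL D, D'. After: A=2 B=1 C=1 D=4 ZF=0 PC=3
Step 19: PC=3 exec 'ADD D, C'. After: A=2 B=1 C=1 D=5 ZF=0 PC=4
Step 20: PC=4 exec 'MOV C, B'. After: A=2 B=1 C=1 D=5 ZF=0 PC=5
Step 21: PC=5 exec 'SUB A, 1'. After: A=1 B=1 C=1 D=5 ZF=0 PC=6
Step 22: PC=6 exec 'JNZ 2'. After: A=1 B=1 C=1 D=5 ZF=0 PC=2
Step 23: PC=2 exec 'MUL D, D'. After: A=1 B=1 C=1 D=25 ZF=0 PC=3
Step 24: PC=3 exec 'ADD D, C'. After: A=1 B=1 C=1 D=26 ZF=0 PC=4
Step 25: PC=4 exec 'MOV C, B'. After: A=1 B=1 C=1 D=26 ZF=0 PC=5
Step 26: PC=5 exec 'SUB A, 1'. After: A=0 B=1 C=1 D=26 ZF=1 PC=6
Step 27: PC=6 exec 'JNZ 2'. After: A=0 B=1 C=1 D=26 ZF=1 PC=7
Step 28: PC=7 exec 'MOV B, 4'. After: A=0 B=4 C=1 D=26 ZF=1 PC=8
Step 29: PC=8 exec 'MOV B, 3'. After: A=0 B=3 C=1 D=26 ZF=1 PC=9
Step 30: PC=9 exec 'MOV C, 3'. After: A=0 B=3 C=3 D=26 ZF=1 PC=10
Step 31: PC=10 exec 'HALT'. After: A=0 B=3 C=3 D=26 ZF=1 PC=10 HALTED
Total instructions executed: 31

Answer: 31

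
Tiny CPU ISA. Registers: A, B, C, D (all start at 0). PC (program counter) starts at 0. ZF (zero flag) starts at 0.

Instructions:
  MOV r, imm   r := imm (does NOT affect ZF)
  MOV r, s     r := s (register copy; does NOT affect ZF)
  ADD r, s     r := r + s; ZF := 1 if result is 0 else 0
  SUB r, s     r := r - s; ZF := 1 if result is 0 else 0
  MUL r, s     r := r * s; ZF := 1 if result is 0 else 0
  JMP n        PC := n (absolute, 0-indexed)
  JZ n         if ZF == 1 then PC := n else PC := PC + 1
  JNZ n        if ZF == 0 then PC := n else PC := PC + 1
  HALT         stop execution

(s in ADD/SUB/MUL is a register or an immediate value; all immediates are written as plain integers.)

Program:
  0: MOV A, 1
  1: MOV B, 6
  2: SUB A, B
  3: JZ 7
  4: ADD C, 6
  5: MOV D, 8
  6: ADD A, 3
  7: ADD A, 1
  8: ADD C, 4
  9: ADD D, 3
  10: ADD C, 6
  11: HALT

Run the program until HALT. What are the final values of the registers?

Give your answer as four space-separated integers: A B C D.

Answer: -1 6 16 11

Derivation:
Step 1: PC=0 exec 'MOV A, 1'. After: A=1 B=0 C=0 D=0 ZF=0 PC=1
Step 2: PC=1 exec 'MOV B, 6'. After: A=1 B=6 C=0 D=0 ZF=0 PC=2
Step 3: PC=2 exec 'SUB A, B'. After: A=-5 B=6 C=0 D=0 ZF=0 PC=3
Step 4: PC=3 exec 'JZ 7'. After: A=-5 B=6 C=0 D=0 ZF=0 PC=4
Step 5: PC=4 exec 'ADD C, 6'. After: A=-5 B=6 C=6 D=0 ZF=0 PC=5
Step 6: PC=5 exec 'MOV D, 8'. After: A=-5 B=6 C=6 D=8 ZF=0 PC=6
Step 7: PC=6 exec 'ADD A, 3'. After: A=-2 B=6 C=6 D=8 ZF=0 PC=7
Step 8: PC=7 exec 'ADD A, 1'. After: A=-1 B=6 C=6 D=8 ZF=0 PC=8
Step 9: PC=8 exec 'ADD C, 4'. After: A=-1 B=6 C=10 D=8 ZF=0 PC=9
Step 10: PC=9 exec 'ADD D, 3'. After: A=-1 B=6 C=10 D=11 ZF=0 PC=10
Step 11: PC=10 exec 'ADD C, 6'. After: A=-1 B=6 C=16 D=11 ZF=0 PC=11
Step 12: PC=11 exec 'HALT'. After: A=-1 B=6 C=16 D=11 ZF=0 PC=11 HALTED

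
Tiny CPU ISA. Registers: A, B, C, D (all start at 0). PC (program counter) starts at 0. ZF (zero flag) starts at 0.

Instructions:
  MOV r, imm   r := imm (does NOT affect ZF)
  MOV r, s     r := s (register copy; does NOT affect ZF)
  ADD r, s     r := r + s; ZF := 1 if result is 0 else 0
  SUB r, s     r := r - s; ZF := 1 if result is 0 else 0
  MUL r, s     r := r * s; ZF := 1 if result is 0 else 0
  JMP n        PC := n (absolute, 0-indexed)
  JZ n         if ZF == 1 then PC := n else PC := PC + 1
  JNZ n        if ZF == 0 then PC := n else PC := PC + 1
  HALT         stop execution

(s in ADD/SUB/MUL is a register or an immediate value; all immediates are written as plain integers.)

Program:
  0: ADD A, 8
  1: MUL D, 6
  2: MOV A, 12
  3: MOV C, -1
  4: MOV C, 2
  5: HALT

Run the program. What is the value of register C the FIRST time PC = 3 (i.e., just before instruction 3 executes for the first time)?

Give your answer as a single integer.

Step 1: PC=0 exec 'ADD A, 8'. After: A=8 B=0 C=0 D=0 ZF=0 PC=1
Step 2: PC=1 exec 'MUL D, 6'. After: A=8 B=0 C=0 D=0 ZF=1 PC=2
Step 3: PC=2 exec 'MOV A, 12'. After: A=12 B=0 C=0 D=0 ZF=1 PC=3
First time PC=3: C=0

0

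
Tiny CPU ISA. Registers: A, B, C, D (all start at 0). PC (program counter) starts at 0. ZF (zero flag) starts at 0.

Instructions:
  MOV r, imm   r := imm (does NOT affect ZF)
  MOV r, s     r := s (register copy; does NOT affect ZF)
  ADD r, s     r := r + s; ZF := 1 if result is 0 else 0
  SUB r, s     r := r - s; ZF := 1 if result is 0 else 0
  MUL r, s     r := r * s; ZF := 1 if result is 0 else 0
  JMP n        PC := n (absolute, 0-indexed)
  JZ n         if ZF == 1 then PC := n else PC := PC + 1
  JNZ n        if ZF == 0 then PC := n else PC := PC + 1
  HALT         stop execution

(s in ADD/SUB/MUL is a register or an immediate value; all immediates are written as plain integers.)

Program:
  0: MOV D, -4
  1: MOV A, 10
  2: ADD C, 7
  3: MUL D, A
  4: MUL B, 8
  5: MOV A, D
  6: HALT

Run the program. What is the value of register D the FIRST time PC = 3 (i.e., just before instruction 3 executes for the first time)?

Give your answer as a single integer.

Step 1: PC=0 exec 'MOV D, -4'. After: A=0 B=0 C=0 D=-4 ZF=0 PC=1
Step 2: PC=1 exec 'MOV A, 10'. After: A=10 B=0 C=0 D=-4 ZF=0 PC=2
Step 3: PC=2 exec 'ADD C, 7'. After: A=10 B=0 C=7 D=-4 ZF=0 PC=3
First time PC=3: D=-4

-4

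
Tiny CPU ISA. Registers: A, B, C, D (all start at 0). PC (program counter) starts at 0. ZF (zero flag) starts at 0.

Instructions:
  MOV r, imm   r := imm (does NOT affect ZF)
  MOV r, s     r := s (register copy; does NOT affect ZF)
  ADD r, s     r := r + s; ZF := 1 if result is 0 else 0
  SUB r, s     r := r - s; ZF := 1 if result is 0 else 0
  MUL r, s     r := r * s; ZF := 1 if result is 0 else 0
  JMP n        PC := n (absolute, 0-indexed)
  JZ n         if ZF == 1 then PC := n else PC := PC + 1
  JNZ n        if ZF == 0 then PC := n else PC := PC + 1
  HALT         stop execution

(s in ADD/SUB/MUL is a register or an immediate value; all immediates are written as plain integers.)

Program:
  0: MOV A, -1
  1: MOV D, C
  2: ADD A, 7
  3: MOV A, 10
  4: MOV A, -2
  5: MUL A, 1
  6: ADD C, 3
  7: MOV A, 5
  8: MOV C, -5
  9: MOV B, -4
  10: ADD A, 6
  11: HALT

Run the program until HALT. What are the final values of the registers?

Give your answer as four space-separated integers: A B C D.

Answer: 11 -4 -5 0

Derivation:
Step 1: PC=0 exec 'MOV A, -1'. After: A=-1 B=0 C=0 D=0 ZF=0 PC=1
Step 2: PC=1 exec 'MOV D, C'. After: A=-1 B=0 C=0 D=0 ZF=0 PC=2
Step 3: PC=2 exec 'ADD A, 7'. After: A=6 B=0 C=0 D=0 ZF=0 PC=3
Step 4: PC=3 exec 'MOV A, 10'. After: A=10 B=0 C=0 D=0 ZF=0 PC=4
Step 5: PC=4 exec 'MOV A, -2'. After: A=-2 B=0 C=0 D=0 ZF=0 PC=5
Step 6: PC=5 exec 'MUL A, 1'. After: A=-2 B=0 C=0 D=0 ZF=0 PC=6
Step 7: PC=6 exec 'ADD C, 3'. After: A=-2 B=0 C=3 D=0 ZF=0 PC=7
Step 8: PC=7 exec 'MOV A, 5'. After: A=5 B=0 C=3 D=0 ZF=0 PC=8
Step 9: PC=8 exec 'MOV C, -5'. After: A=5 B=0 C=-5 D=0 ZF=0 PC=9
Step 10: PC=9 exec 'MOV B, -4'. After: A=5 B=-4 C=-5 D=0 ZF=0 PC=10
Step 11: PC=10 exec 'ADD A, 6'. After: A=11 B=-4 C=-5 D=0 ZF=0 PC=11
Step 12: PC=11 exec 'HALT'. After: A=11 B=-4 C=-5 D=0 ZF=0 PC=11 HALTED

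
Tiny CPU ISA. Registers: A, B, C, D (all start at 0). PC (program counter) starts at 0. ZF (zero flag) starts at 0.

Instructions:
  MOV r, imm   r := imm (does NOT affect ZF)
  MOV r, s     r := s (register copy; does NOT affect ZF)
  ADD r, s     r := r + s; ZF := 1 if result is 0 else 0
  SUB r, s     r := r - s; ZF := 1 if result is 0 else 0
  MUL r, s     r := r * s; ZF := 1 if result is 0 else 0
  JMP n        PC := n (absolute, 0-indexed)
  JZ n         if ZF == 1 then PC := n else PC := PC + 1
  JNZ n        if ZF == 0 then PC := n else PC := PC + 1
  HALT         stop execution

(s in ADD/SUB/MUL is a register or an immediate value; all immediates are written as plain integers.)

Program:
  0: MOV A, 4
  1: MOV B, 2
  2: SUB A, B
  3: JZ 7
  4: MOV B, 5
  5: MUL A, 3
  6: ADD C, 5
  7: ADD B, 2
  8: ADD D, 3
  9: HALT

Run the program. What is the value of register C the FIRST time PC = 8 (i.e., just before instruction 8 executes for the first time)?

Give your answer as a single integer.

Step 1: PC=0 exec 'MOV A, 4'. After: A=4 B=0 C=0 D=0 ZF=0 PC=1
Step 2: PC=1 exec 'MOV B, 2'. After: A=4 B=2 C=0 D=0 ZF=0 PC=2
Step 3: PC=2 exec 'SUB A, B'. After: A=2 B=2 C=0 D=0 ZF=0 PC=3
Step 4: PC=3 exec 'JZ 7'. After: A=2 B=2 C=0 D=0 ZF=0 PC=4
Step 5: PC=4 exec 'MOV B, 5'. After: A=2 B=5 C=0 D=0 ZF=0 PC=5
Step 6: PC=5 exec 'MUL A, 3'. After: A=6 B=5 C=0 D=0 ZF=0 PC=6
Step 7: PC=6 exec 'ADD C, 5'. After: A=6 B=5 C=5 D=0 ZF=0 PC=7
Step 8: PC=7 exec 'ADD B, 2'. After: A=6 B=7 C=5 D=0 ZF=0 PC=8
First time PC=8: C=5

5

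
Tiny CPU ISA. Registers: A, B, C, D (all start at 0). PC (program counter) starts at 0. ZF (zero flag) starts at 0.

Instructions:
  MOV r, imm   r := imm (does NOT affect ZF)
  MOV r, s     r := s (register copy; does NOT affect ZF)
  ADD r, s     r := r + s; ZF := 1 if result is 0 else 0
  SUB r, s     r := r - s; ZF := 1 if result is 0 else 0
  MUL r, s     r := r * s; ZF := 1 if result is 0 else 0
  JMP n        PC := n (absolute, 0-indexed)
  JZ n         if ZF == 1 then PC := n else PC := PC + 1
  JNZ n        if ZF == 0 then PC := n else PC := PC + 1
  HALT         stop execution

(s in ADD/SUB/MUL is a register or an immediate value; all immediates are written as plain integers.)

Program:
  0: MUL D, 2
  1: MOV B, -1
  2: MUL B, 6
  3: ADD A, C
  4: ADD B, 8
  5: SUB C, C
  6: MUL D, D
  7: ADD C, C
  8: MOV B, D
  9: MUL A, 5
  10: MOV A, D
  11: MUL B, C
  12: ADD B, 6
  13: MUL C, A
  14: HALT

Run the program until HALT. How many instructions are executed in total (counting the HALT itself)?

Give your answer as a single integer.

Answer: 15

Derivation:
Step 1: PC=0 exec 'MUL D, 2'. After: A=0 B=0 C=0 D=0 ZF=1 PC=1
Step 2: PC=1 exec 'MOV B, -1'. After: A=0 B=-1 C=0 D=0 ZF=1 PC=2
Step 3: PC=2 exec 'MUL B, 6'. After: A=0 B=-6 C=0 D=0 ZF=0 PC=3
Step 4: PC=3 exec 'ADD A, C'. After: A=0 B=-6 C=0 D=0 ZF=1 PC=4
Step 5: PC=4 exec 'ADD B, 8'. After: A=0 B=2 C=0 D=0 ZF=0 PC=5
Step 6: PC=5 exec 'SUB C, C'. After: A=0 B=2 C=0 D=0 ZF=1 PC=6
Step 7: PC=6 exec 'MUL D, D'. After: A=0 B=2 C=0 D=0 ZF=1 PC=7
Step 8: PC=7 exec 'ADD C, C'. After: A=0 B=2 C=0 D=0 ZF=1 PC=8
Step 9: PC=8 exec 'MOV B, D'. After: A=0 B=0 C=0 D=0 ZF=1 PC=9
Step 10: PC=9 exec 'MUL A, 5'. After: A=0 B=0 C=0 D=0 ZF=1 PC=10
Step 11: PC=10 exec 'MOV A, D'. After: A=0 B=0 C=0 D=0 ZF=1 PC=11
Step 12: PC=11 exec 'MUL B, C'. After: A=0 B=0 C=0 D=0 ZF=1 PC=12
Step 13: PC=12 exec 'ADD B, 6'. After: A=0 B=6 C=0 D=0 ZF=0 PC=13
Step 14: PC=13 exec 'MUL C, A'. After: A=0 B=6 C=0 D=0 ZF=1 PC=14
Step 15: PC=14 exec 'HALT'. After: A=0 B=6 C=0 D=0 ZF=1 PC=14 HALTED
Total instructions executed: 15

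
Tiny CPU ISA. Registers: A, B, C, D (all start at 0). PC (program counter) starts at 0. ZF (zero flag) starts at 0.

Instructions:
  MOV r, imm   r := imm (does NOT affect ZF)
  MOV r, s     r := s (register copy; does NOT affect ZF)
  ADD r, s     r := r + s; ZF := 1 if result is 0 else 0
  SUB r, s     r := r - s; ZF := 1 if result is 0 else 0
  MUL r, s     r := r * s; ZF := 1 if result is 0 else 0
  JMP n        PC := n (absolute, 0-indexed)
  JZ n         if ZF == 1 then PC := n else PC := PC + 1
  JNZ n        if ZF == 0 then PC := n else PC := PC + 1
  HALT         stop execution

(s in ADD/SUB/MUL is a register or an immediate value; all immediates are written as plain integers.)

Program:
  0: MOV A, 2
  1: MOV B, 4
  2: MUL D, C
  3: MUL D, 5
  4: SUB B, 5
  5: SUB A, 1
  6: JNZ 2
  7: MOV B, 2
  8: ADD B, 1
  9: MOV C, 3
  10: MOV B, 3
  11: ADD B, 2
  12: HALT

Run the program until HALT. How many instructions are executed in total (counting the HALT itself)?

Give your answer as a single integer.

Answer: 18

Derivation:
Step 1: PC=0 exec 'MOV A, 2'. After: A=2 B=0 C=0 D=0 ZF=0 PC=1
Step 2: PC=1 exec 'MOV B, 4'. After: A=2 B=4 C=0 D=0 ZF=0 PC=2
Step 3: PC=2 exec 'MUL D, C'. After: A=2 B=4 C=0 D=0 ZF=1 PC=3
Step 4: PC=3 exec 'MUL D, 5'. After: A=2 B=4 C=0 D=0 ZF=1 PC=4
Step 5: PC=4 exec 'SUB B, 5'. After: A=2 B=-1 C=0 D=0 ZF=0 PC=5
Step 6: PC=5 exec 'SUB A, 1'. After: A=1 B=-1 C=0 D=0 ZF=0 PC=6
Step 7: PC=6 exec 'JNZ 2'. After: A=1 B=-1 C=0 D=0 ZF=0 PC=2
Step 8: PC=2 exec 'MUL D, C'. After: A=1 B=-1 C=0 D=0 ZF=1 PC=3
Step 9: PC=3 exec 'MUL D, 5'. After: A=1 B=-1 C=0 D=0 ZF=1 PC=4
Step 10: PC=4 exec 'SUB B, 5'. After: A=1 B=-6 C=0 D=0 ZF=0 PC=5
Step 11: PC=5 exec 'SUB A, 1'. After: A=0 B=-6 C=0 D=0 ZF=1 PC=6
Step 12: PC=6 exec 'JNZ 2'. After: A=0 B=-6 C=0 D=0 ZF=1 PC=7
Step 13: PC=7 exec 'MOV B, 2'. After: A=0 B=2 C=0 D=0 ZF=1 PC=8
Step 14: PC=8 exec 'ADD B, 1'. After: A=0 B=3 C=0 D=0 ZF=0 PC=9
Step 15: PC=9 exec 'MOV C, 3'. After: A=0 B=3 C=3 D=0 ZF=0 PC=10
Step 16: PC=10 exec 'MOV B, 3'. After: A=0 B=3 C=3 D=0 ZF=0 PC=11
Step 17: PC=11 exec 'ADD B, 2'. After: A=0 B=5 C=3 D=0 ZF=0 PC=12
Step 18: PC=12 exec 'HALT'. After: A=0 B=5 C=3 D=0 ZF=0 PC=12 HALTED
Total instructions executed: 18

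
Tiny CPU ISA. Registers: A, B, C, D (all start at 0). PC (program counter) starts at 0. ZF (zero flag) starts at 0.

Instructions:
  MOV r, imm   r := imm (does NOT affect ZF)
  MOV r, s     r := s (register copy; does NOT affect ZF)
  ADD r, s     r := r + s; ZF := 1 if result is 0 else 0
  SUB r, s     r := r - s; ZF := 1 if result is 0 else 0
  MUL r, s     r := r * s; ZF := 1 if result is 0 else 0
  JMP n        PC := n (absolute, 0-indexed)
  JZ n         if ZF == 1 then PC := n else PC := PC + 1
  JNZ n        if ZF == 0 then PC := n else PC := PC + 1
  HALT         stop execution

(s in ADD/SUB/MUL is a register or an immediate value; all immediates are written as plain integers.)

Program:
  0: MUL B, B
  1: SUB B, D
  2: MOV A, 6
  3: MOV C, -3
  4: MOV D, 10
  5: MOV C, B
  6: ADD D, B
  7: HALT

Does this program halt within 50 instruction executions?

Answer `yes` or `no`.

Answer: yes

Derivation:
Step 1: PC=0 exec 'MUL B, B'. After: A=0 B=0 C=0 D=0 ZF=1 PC=1
Step 2: PC=1 exec 'SUB B, D'. After: A=0 B=0 C=0 D=0 ZF=1 PC=2
Step 3: PC=2 exec 'MOV A, 6'. After: A=6 B=0 C=0 D=0 ZF=1 PC=3
Step 4: PC=3 exec 'MOV C, -3'. After: A=6 B=0 C=-3 D=0 ZF=1 PC=4
Step 5: PC=4 exec 'MOV D, 10'. After: A=6 B=0 C=-3 D=10 ZF=1 PC=5
Step 6: PC=5 exec 'MOV C, B'. After: A=6 B=0 C=0 D=10 ZF=1 PC=6
Step 7: PC=6 exec 'ADD D, B'. After: A=6 B=0 C=0 D=10 ZF=0 PC=7
Step 8: PC=7 exec 'HALT'. After: A=6 B=0 C=0 D=10 ZF=0 PC=7 HALTED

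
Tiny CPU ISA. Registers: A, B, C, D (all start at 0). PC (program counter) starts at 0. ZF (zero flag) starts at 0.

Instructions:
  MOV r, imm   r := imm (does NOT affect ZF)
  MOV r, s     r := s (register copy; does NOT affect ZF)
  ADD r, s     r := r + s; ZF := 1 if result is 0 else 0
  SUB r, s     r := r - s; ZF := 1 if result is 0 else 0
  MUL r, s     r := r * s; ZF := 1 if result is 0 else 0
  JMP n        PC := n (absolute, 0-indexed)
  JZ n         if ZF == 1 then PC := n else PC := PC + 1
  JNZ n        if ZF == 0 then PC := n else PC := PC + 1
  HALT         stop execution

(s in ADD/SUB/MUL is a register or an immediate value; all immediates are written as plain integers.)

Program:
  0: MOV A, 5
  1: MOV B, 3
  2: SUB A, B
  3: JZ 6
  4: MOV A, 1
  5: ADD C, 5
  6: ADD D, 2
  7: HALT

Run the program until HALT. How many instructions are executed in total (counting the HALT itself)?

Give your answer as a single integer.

Answer: 8

Derivation:
Step 1: PC=0 exec 'MOV A, 5'. After: A=5 B=0 C=0 D=0 ZF=0 PC=1
Step 2: PC=1 exec 'MOV B, 3'. After: A=5 B=3 C=0 D=0 ZF=0 PC=2
Step 3: PC=2 exec 'SUB A, B'. After: A=2 B=3 C=0 D=0 ZF=0 PC=3
Step 4: PC=3 exec 'JZ 6'. After: A=2 B=3 C=0 D=0 ZF=0 PC=4
Step 5: PC=4 exec 'MOV A, 1'. After: A=1 B=3 C=0 D=0 ZF=0 PC=5
Step 6: PC=5 exec 'ADD C, 5'. After: A=1 B=3 C=5 D=0 ZF=0 PC=6
Step 7: PC=6 exec 'ADD D, 2'. After: A=1 B=3 C=5 D=2 ZF=0 PC=7
Step 8: PC=7 exec 'HALT'. After: A=1 B=3 C=5 D=2 ZF=0 PC=7 HALTED
Total instructions executed: 8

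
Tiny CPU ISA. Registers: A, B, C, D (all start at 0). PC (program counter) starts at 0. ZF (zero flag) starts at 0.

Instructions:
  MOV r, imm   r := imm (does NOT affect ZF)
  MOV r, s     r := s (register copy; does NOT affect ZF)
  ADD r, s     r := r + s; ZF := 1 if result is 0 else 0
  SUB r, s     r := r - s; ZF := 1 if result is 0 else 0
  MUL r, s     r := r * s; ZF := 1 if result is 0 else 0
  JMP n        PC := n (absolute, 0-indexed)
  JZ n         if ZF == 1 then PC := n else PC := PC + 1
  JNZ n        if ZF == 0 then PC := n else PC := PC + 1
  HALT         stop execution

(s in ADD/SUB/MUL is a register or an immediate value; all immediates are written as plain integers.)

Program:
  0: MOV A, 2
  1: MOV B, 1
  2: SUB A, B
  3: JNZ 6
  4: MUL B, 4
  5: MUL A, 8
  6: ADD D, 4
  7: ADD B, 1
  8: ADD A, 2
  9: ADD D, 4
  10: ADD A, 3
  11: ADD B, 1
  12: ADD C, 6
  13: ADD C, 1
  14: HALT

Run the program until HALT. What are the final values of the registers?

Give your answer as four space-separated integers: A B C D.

Answer: 6 3 7 8

Derivation:
Step 1: PC=0 exec 'MOV A, 2'. After: A=2 B=0 C=0 D=0 ZF=0 PC=1
Step 2: PC=1 exec 'MOV B, 1'. After: A=2 B=1 C=0 D=0 ZF=0 PC=2
Step 3: PC=2 exec 'SUB A, B'. After: A=1 B=1 C=0 D=0 ZF=0 PC=3
Step 4: PC=3 exec 'JNZ 6'. After: A=1 B=1 C=0 D=0 ZF=0 PC=6
Step 5: PC=6 exec 'ADD D, 4'. After: A=1 B=1 C=0 D=4 ZF=0 PC=7
Step 6: PC=7 exec 'ADD B, 1'. After: A=1 B=2 C=0 D=4 ZF=0 PC=8
Step 7: PC=8 exec 'ADD A, 2'. After: A=3 B=2 C=0 D=4 ZF=0 PC=9
Step 8: PC=9 exec 'ADD D, 4'. After: A=3 B=2 C=0 D=8 ZF=0 PC=10
Step 9: PC=10 exec 'ADD A, 3'. After: A=6 B=2 C=0 D=8 ZF=0 PC=11
Step 10: PC=11 exec 'ADD B, 1'. After: A=6 B=3 C=0 D=8 ZF=0 PC=12
Step 11: PC=12 exec 'ADD C, 6'. After: A=6 B=3 C=6 D=8 ZF=0 PC=13
Step 12: PC=13 exec 'ADD C, 1'. After: A=6 B=3 C=7 D=8 ZF=0 PC=14
Step 13: PC=14 exec 'HALT'. After: A=6 B=3 C=7 D=8 ZF=0 PC=14 HALTED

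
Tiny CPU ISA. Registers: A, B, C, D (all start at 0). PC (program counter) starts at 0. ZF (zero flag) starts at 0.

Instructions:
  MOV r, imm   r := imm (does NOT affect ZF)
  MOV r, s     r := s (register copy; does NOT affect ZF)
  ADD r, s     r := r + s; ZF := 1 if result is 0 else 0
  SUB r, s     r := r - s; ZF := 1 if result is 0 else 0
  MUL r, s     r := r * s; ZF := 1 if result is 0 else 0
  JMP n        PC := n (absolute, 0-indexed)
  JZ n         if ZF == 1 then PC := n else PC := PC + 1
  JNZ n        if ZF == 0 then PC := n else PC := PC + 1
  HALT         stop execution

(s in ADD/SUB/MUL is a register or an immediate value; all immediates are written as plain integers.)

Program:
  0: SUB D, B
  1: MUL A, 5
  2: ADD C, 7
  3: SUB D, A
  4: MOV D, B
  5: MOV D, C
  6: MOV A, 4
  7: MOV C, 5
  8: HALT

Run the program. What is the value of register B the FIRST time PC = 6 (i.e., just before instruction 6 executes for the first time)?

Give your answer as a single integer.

Step 1: PC=0 exec 'SUB D, B'. After: A=0 B=0 C=0 D=0 ZF=1 PC=1
Step 2: PC=1 exec 'MUL A, 5'. After: A=0 B=0 C=0 D=0 ZF=1 PC=2
Step 3: PC=2 exec 'ADD C, 7'. After: A=0 B=0 C=7 D=0 ZF=0 PC=3
Step 4: PC=3 exec 'SUB D, A'. After: A=0 B=0 C=7 D=0 ZF=1 PC=4
Step 5: PC=4 exec 'MOV D, B'. After: A=0 B=0 C=7 D=0 ZF=1 PC=5
Step 6: PC=5 exec 'MOV D, C'. After: A=0 B=0 C=7 D=7 ZF=1 PC=6
First time PC=6: B=0

0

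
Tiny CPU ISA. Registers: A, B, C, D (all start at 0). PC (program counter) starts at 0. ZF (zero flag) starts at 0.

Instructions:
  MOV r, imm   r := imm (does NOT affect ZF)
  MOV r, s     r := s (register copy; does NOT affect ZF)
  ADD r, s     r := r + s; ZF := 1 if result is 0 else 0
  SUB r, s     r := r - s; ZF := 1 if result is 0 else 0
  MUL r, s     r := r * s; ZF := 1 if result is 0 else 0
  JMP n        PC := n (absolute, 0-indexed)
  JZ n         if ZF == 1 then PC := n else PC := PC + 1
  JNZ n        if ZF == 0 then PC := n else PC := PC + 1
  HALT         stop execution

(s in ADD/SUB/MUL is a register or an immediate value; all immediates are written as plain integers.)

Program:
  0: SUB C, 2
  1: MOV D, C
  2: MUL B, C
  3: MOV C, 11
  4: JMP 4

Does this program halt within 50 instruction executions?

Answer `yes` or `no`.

Step 1: PC=0 exec 'SUB C, 2'. After: A=0 B=0 C=-2 D=0 ZF=0 PC=1
Step 2: PC=1 exec 'MOV D, C'. After: A=0 B=0 C=-2 D=-2 ZF=0 PC=2
Step 3: PC=2 exec 'MUL B, C'. After: A=0 B=0 C=-2 D=-2 ZF=1 PC=3
Step 4: PC=3 exec 'MOV C, 11'. After: A=0 B=0 C=11 D=-2 ZF=1 PC=4
Step 5: PC=4 exec 'JMP 4'. After: A=0 B=0 C=11 D=-2 ZF=1 PC=4
State after step 5 equals state after step 4: the program is in a cycle of length 1 and will never halt.

Answer: no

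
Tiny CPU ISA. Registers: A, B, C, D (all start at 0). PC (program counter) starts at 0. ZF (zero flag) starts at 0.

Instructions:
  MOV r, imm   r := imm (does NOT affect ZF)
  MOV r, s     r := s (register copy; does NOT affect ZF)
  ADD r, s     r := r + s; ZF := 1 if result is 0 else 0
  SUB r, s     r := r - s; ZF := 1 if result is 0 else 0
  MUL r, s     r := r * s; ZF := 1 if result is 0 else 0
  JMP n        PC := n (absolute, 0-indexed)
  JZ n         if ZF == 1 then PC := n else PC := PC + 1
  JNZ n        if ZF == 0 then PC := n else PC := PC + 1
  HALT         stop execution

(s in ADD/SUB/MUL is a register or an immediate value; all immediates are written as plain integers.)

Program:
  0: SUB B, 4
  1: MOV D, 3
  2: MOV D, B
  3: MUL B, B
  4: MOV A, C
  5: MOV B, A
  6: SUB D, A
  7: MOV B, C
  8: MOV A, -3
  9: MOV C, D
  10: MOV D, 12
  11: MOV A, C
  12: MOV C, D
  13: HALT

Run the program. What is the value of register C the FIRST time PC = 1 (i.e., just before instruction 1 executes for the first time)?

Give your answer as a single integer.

Step 1: PC=0 exec 'SUB B, 4'. After: A=0 B=-4 C=0 D=0 ZF=0 PC=1
First time PC=1: C=0

0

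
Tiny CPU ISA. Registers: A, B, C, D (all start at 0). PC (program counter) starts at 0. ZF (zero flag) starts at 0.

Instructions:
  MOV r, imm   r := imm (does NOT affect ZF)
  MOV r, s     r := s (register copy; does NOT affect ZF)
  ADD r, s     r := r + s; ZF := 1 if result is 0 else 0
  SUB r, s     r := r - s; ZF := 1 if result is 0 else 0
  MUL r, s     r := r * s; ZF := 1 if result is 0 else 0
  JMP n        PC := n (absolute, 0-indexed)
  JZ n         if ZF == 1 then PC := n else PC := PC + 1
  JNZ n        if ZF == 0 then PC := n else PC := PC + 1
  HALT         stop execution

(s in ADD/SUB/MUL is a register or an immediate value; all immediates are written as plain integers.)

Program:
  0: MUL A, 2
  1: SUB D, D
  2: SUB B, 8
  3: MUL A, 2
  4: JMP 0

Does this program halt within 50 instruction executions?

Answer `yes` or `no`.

Answer: no

Derivation:
Step 1: PC=0 exec 'MUL A, 2'. After: A=0 B=0 C=0 D=0 ZF=1 PC=1
Step 2: PC=1 exec 'SUB D, D'. After: A=0 B=0 C=0 D=0 ZF=1 PC=2
Step 3: PC=2 exec 'SUB B, 8'. After: A=0 B=-8 C=0 D=0 ZF=0 PC=3
Step 4: PC=3 exec 'MUL A, 2'. After: A=0 B=-8 C=0 D=0 ZF=1 PC=4
Step 5: PC=4 exec 'JMP 0'. After: A=0 B=-8 C=0 D=0 ZF=1 PC=0
Step 6: PC=0 exec 'MUL A, 2'. After: A=0 B=-8 C=0 D=0 ZF=1 PC=1
Step 7: PC=1 exec 'SUB D, D'. After: A=0 B=-8 C=0 D=0 ZF=1 PC=2
Step 8: PC=2 exec 'SUB B, 8'. After: A=0 B=-16 C=0 D=0 ZF=0 PC=3
Step 9: PC=3 exec 'MUL A, 2'. After: A=0 B=-16 C=0 D=0 ZF=1 PC=4
Step 10: PC=4 exec 'JMP 0'. After: A=0 B=-16 C=0 D=0 ZF=1 PC=0
Step 11: PC=0 exec 'MUL A, 2'. After: A=0 B=-16 C=0 D=0 ZF=1 PC=1
Step 12: PC=1 exec 'SUB D, D'. After: A=0 B=-16 C=0 D=0 ZF=1 PC=2
Step 13: PC=2 exec 'SUB B, 8'. After: A=0 B=-24 C=0 D=0 ZF=0 PC=3
Step 14: PC=3 exec 'MUL A, 2'. After: A=0 B=-24 C=0 D=0 ZF=1 PC=4
Step 15: PC=4 exec 'JMP 0'. After: A=0 B=-24 C=0 D=0 ZF=1 PC=0
After 50 steps: not halted. PC revisits the same instructions with no path to HALT; will never halt.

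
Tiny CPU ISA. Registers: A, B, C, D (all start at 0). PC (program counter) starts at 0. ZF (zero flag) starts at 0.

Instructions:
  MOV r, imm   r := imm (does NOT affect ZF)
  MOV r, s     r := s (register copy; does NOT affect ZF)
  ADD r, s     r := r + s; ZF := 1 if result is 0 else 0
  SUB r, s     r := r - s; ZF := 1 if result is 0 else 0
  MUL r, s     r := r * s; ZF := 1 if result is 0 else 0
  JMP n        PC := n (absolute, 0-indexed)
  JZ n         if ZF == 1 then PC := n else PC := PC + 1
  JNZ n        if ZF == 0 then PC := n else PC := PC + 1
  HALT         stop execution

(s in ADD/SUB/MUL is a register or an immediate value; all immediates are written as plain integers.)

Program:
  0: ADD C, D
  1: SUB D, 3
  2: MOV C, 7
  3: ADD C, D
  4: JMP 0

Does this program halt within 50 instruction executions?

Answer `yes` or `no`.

Step 1: PC=0 exec 'ADD C, D'. After: A=0 B=0 C=0 D=0 ZF=1 PC=1
Step 2: PC=1 exec 'SUB D, 3'. After: A=0 B=0 C=0 D=-3 ZF=0 PC=2
Step 3: PC=2 exec 'MOV C, 7'. After: A=0 B=0 C=7 D=-3 ZF=0 PC=3
Step 4: PC=3 exec 'ADD C, D'. After: A=0 B=0 C=4 D=-3 ZF=0 PC=4
Step 5: PC=4 exec 'JMP 0'. After: A=0 B=0 C=4 D=-3 ZF=0 PC=0
Step 6: PC=0 exec 'ADD C, D'. After: A=0 B=0 C=1 D=-3 ZF=0 PC=1
Step 7: PC=1 exec 'SUB D, 3'. After: A=0 B=0 C=1 D=-6 ZF=0 PC=2
Step 8: PC=2 exec 'MOV C, 7'. After: A=0 B=0 C=7 D=-6 ZF=0 PC=3
Step 9: PC=3 exec 'ADD C, D'. After: A=0 B=0 C=1 D=-6 ZF=0 PC=4
Step 10: PC=4 exec 'JMP 0'. After: A=0 B=0 C=1 D=-6 ZF=0 PC=0
Step 11: PC=0 exec 'ADD C, D'. After: A=0 B=0 C=-5 D=-6 ZF=0 PC=1
Step 12: PC=1 exec 'SUB D, 3'. After: A=0 B=0 C=-5 D=-9 ZF=0 PC=2
Step 13: PC=2 exec 'MOV C, 7'. After: A=0 B=0 C=7 D=-9 ZF=0 PC=3
Step 14: PC=3 exec 'ADD C, D'. After: A=0 B=0 C=-2 D=-9 ZF=0 PC=4
Step 15: PC=4 exec 'JMP 0'. After: A=0 B=0 C=-2 D=-9 ZF=0 PC=0
After 50 steps: not halted. PC revisits the same instructions with no path to HALT; will never halt.

Answer: no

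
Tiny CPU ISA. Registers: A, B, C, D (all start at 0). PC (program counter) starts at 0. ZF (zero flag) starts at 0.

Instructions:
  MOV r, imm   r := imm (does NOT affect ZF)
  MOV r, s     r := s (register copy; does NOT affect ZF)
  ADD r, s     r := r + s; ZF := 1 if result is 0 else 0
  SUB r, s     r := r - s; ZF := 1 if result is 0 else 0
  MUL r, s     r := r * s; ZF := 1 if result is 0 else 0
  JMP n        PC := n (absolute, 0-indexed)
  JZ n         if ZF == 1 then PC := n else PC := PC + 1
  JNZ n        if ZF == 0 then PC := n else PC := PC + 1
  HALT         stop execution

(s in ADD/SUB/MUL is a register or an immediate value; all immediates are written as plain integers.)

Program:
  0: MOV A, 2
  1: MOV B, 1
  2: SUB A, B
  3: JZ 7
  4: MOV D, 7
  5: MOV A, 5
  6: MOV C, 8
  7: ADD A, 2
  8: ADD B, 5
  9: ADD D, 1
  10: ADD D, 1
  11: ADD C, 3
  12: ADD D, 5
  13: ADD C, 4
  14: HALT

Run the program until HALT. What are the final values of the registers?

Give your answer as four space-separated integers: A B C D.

Step 1: PC=0 exec 'MOV A, 2'. After: A=2 B=0 C=0 D=0 ZF=0 PC=1
Step 2: PC=1 exec 'MOV B, 1'. After: A=2 B=1 C=0 D=0 ZF=0 PC=2
Step 3: PC=2 exec 'SUB A, B'. After: A=1 B=1 C=0 D=0 ZF=0 PC=3
Step 4: PC=3 exec 'JZ 7'. After: A=1 B=1 C=0 D=0 ZF=0 PC=4
Step 5: PC=4 exec 'MOV D, 7'. After: A=1 B=1 C=0 D=7 ZF=0 PC=5
Step 6: PC=5 exec 'MOV A, 5'. After: A=5 B=1 C=0 D=7 ZF=0 PC=6
Step 7: PC=6 exec 'MOV C, 8'. After: A=5 B=1 C=8 D=7 ZF=0 PC=7
Step 8: PC=7 exec 'ADD A, 2'. After: A=7 B=1 C=8 D=7 ZF=0 PC=8
Step 9: PC=8 exec 'ADD B, 5'. After: A=7 B=6 C=8 D=7 ZF=0 PC=9
Step 10: PC=9 exec 'ADD D, 1'. After: A=7 B=6 C=8 D=8 ZF=0 PC=10
Step 11: PC=10 exec 'ADD D, 1'. After: A=7 B=6 C=8 D=9 ZF=0 PC=11
Step 12: PC=11 exec 'ADD C, 3'. After: A=7 B=6 C=11 D=9 ZF=0 PC=12
Step 13: PC=12 exec 'ADD D, 5'. After: A=7 B=6 C=11 D=14 ZF=0 PC=13
Step 14: PC=13 exec 'ADD C, 4'. After: A=7 B=6 C=15 D=14 ZF=0 PC=14
Step 15: PC=14 exec 'HALT'. After: A=7 B=6 C=15 D=14 ZF=0 PC=14 HALTED

Answer: 7 6 15 14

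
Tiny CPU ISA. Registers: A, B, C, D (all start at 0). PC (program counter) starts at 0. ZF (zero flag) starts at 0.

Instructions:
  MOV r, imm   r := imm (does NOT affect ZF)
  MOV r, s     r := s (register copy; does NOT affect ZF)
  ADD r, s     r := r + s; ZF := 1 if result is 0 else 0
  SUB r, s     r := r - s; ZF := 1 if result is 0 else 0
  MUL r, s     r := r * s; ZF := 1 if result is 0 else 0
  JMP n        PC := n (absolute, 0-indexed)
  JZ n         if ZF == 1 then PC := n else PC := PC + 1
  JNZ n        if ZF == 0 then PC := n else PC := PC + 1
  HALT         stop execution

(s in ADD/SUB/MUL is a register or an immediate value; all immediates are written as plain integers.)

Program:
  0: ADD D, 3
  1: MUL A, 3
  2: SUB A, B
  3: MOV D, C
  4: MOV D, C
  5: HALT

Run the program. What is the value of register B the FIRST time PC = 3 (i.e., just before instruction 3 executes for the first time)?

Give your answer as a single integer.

Step 1: PC=0 exec 'ADD D, 3'. After: A=0 B=0 C=0 D=3 ZF=0 PC=1
Step 2: PC=1 exec 'MUL A, 3'. After: A=0 B=0 C=0 D=3 ZF=1 PC=2
Step 3: PC=2 exec 'SUB A, B'. After: A=0 B=0 C=0 D=3 ZF=1 PC=3
First time PC=3: B=0

0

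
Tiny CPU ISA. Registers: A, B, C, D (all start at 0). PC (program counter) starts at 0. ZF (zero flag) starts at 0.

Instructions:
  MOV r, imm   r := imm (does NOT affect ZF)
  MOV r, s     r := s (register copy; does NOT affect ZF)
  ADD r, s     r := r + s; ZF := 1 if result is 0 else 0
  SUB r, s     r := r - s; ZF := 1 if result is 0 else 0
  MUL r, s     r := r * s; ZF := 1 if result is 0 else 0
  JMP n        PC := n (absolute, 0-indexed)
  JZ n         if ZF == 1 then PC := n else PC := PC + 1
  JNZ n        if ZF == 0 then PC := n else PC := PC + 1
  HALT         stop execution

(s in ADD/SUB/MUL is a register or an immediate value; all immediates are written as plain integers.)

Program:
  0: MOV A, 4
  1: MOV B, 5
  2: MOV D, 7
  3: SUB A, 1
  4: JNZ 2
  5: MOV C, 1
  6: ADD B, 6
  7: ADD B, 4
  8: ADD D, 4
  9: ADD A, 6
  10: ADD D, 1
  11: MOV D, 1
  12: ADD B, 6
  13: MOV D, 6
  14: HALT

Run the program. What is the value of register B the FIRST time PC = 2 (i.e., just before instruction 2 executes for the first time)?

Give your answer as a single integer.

Step 1: PC=0 exec 'MOV A, 4'. After: A=4 B=0 C=0 D=0 ZF=0 PC=1
Step 2: PC=1 exec 'MOV B, 5'. After: A=4 B=5 C=0 D=0 ZF=0 PC=2
First time PC=2: B=5

5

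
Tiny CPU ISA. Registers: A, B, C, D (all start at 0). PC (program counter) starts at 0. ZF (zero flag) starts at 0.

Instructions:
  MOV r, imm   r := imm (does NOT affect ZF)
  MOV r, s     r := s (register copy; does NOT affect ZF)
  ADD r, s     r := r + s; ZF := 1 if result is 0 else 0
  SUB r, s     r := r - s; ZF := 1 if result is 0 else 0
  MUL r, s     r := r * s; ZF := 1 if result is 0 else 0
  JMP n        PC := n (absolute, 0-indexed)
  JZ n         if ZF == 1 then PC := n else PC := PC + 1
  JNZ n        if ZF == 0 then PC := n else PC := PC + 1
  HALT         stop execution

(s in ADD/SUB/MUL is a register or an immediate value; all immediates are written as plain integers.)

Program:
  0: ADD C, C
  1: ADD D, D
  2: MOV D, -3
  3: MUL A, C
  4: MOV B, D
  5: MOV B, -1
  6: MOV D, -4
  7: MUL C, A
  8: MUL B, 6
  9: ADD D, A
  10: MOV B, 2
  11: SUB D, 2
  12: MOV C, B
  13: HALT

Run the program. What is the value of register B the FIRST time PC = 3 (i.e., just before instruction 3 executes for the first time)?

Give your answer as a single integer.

Step 1: PC=0 exec 'ADD C, C'. After: A=0 B=0 C=0 D=0 ZF=1 PC=1
Step 2: PC=1 exec 'ADD D, D'. After: A=0 B=0 C=0 D=0 ZF=1 PC=2
Step 3: PC=2 exec 'MOV D, -3'. After: A=0 B=0 C=0 D=-3 ZF=1 PC=3
First time PC=3: B=0

0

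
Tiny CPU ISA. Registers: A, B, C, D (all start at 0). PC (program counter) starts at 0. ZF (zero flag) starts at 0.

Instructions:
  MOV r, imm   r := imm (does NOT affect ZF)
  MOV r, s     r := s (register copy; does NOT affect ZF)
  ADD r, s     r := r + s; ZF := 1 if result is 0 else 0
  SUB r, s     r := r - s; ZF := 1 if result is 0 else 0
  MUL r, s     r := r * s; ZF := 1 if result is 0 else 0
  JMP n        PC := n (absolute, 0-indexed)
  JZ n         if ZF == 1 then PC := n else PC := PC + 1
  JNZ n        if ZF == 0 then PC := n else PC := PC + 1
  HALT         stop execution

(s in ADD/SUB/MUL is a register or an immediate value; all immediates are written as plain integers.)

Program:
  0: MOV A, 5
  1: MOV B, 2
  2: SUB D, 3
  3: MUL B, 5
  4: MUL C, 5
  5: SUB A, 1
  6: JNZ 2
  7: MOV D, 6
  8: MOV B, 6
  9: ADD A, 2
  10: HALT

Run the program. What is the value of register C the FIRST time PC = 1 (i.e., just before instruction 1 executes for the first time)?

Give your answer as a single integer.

Step 1: PC=0 exec 'MOV A, 5'. After: A=5 B=0 C=0 D=0 ZF=0 PC=1
First time PC=1: C=0

0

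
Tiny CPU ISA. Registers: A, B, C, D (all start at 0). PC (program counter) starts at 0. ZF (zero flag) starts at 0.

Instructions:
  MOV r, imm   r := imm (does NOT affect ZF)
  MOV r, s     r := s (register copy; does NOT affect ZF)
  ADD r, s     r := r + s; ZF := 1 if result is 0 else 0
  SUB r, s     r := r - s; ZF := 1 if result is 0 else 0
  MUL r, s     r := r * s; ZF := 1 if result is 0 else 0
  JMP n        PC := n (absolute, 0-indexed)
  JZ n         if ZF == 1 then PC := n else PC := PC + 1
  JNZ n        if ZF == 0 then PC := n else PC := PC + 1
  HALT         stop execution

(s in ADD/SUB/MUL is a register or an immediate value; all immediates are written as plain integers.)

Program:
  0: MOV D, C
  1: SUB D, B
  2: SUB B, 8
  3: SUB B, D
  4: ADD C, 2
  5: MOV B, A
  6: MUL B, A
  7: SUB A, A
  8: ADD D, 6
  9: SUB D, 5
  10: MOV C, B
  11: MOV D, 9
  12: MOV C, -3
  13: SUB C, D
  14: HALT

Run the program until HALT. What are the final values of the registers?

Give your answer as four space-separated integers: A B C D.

Answer: 0 0 -12 9

Derivation:
Step 1: PC=0 exec 'MOV D, C'. After: A=0 B=0 C=0 D=0 ZF=0 PC=1
Step 2: PC=1 exec 'SUB D, B'. After: A=0 B=0 C=0 D=0 ZF=1 PC=2
Step 3: PC=2 exec 'SUB B, 8'. After: A=0 B=-8 C=0 D=0 ZF=0 PC=3
Step 4: PC=3 exec 'SUB B, D'. After: A=0 B=-8 C=0 D=0 ZF=0 PC=4
Step 5: PC=4 exec 'ADD C, 2'. After: A=0 B=-8 C=2 D=0 ZF=0 PC=5
Step 6: PC=5 exec 'MOV B, A'. After: A=0 B=0 C=2 D=0 ZF=0 PC=6
Step 7: PC=6 exec 'MUL B, A'. After: A=0 B=0 C=2 D=0 ZF=1 PC=7
Step 8: PC=7 exec 'SUB A, A'. After: A=0 B=0 C=2 D=0 ZF=1 PC=8
Step 9: PC=8 exec 'ADD D, 6'. After: A=0 B=0 C=2 D=6 ZF=0 PC=9
Step 10: PC=9 exec 'SUB D, 5'. After: A=0 B=0 C=2 D=1 ZF=0 PC=10
Step 11: PC=10 exec 'MOV C, B'. After: A=0 B=0 C=0 D=1 ZF=0 PC=11
Step 12: PC=11 exec 'MOV D, 9'. After: A=0 B=0 C=0 D=9 ZF=0 PC=12
Step 13: PC=12 exec 'MOV C, -3'. After: A=0 B=0 C=-3 D=9 ZF=0 PC=13
Step 14: PC=13 exec 'SUB C, D'. After: A=0 B=0 C=-12 D=9 ZF=0 PC=14
Step 15: PC=14 exec 'HALT'. After: A=0 B=0 C=-12 D=9 ZF=0 PC=14 HALTED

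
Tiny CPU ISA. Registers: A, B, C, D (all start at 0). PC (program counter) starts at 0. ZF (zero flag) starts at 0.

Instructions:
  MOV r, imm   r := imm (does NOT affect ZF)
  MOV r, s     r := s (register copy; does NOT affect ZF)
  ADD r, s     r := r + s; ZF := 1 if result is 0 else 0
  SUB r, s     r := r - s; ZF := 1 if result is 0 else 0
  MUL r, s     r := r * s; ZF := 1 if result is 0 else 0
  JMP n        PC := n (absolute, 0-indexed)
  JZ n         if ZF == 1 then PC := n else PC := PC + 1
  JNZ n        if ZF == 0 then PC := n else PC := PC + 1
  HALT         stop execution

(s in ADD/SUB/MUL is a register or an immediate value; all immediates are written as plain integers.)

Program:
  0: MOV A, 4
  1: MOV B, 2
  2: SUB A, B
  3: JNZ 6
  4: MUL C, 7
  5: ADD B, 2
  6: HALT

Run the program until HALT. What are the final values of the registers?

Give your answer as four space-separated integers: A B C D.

Answer: 2 2 0 0

Derivation:
Step 1: PC=0 exec 'MOV A, 4'. After: A=4 B=0 C=0 D=0 ZF=0 PC=1
Step 2: PC=1 exec 'MOV B, 2'. After: A=4 B=2 C=0 D=0 ZF=0 PC=2
Step 3: PC=2 exec 'SUB A, B'. After: A=2 B=2 C=0 D=0 ZF=0 PC=3
Step 4: PC=3 exec 'JNZ 6'. After: A=2 B=2 C=0 D=0 ZF=0 PC=6
Step 5: PC=6 exec 'HALT'. After: A=2 B=2 C=0 D=0 ZF=0 PC=6 HALTED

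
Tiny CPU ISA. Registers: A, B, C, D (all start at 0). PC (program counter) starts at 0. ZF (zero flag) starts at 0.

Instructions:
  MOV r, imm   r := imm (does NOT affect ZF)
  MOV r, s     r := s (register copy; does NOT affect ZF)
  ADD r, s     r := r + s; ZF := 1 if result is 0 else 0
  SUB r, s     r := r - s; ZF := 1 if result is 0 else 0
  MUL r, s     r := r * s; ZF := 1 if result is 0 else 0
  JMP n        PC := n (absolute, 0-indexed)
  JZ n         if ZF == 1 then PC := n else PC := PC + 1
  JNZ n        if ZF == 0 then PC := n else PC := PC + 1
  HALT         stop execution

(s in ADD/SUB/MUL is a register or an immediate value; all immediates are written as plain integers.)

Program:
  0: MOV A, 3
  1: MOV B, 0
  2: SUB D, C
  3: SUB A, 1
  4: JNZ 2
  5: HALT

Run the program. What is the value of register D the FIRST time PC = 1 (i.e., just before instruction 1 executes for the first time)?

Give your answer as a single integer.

Step 1: PC=0 exec 'MOV A, 3'. After: A=3 B=0 C=0 D=0 ZF=0 PC=1
First time PC=1: D=0

0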